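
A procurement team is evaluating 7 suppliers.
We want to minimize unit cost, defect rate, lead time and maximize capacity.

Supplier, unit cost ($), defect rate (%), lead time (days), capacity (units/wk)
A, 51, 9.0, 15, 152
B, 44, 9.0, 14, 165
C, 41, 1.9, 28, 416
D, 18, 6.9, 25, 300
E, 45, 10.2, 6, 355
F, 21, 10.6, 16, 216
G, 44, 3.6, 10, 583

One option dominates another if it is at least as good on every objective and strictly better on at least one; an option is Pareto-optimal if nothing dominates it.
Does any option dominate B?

Yes

G vs B: unit cost 44≤44, defect rate 3.6≤9.0, lead time 10≤14, capacity 583≥165 — G is at least as good on every objective and strictly better on at least one, so G dominates B.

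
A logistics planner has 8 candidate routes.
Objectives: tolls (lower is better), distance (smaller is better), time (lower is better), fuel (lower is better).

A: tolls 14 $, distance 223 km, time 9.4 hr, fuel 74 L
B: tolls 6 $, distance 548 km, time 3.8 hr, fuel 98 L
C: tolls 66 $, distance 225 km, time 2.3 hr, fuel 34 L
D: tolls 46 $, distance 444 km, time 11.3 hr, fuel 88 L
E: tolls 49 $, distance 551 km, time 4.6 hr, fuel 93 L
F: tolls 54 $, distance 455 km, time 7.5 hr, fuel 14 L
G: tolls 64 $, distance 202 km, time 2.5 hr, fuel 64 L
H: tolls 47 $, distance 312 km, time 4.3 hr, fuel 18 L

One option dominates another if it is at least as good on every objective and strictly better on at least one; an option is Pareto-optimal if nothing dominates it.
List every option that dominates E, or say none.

H: tolls 47≤49, distance 312≤551, time 4.3≤4.6, fuel 18≤93 — dominates E.
Others (A, B, C, D, F, G) are each worse than E on at least one objective.

H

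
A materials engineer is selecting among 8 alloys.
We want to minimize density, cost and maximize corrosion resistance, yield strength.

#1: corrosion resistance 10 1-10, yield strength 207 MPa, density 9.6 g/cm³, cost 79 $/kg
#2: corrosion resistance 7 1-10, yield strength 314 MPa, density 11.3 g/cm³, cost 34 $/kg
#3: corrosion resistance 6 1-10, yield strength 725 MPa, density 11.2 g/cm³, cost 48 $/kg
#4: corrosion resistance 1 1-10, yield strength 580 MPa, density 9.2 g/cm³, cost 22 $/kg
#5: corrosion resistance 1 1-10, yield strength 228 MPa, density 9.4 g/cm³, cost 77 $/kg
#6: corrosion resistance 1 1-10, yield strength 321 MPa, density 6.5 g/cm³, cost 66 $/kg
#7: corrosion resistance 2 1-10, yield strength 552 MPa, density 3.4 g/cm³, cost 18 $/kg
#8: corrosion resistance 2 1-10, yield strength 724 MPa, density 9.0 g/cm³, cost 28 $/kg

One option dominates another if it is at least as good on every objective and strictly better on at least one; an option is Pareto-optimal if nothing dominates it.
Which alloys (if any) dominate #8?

#1: worse on yield strength (207 vs 724).
#2: worse on yield strength (314 vs 724).
#3: worse on density (11.2 vs 9.0).
#4: worse on corrosion resistance (1 vs 2).
#5: worse on corrosion resistance (1 vs 2).
#6: worse on corrosion resistance (1 vs 2).
#7: worse on yield strength (552 vs 724).
No option dominates #8.

none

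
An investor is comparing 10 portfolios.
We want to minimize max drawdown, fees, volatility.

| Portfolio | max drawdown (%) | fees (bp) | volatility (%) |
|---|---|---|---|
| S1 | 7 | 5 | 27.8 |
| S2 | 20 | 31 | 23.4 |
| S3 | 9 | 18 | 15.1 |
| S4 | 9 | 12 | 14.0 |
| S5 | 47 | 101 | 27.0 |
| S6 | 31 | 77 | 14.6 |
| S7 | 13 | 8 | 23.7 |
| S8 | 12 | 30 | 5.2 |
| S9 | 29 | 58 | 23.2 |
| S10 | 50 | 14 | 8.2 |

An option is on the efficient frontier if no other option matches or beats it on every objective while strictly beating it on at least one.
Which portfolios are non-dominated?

S1, S4, S7, S8, S10

S1: not dominated (best max drawdown).
S2: dominated by S3 (max drawdown 9≤20, fees 18≤31, volatility 15.1≤23.4).
S3: dominated by S4 (max drawdown 9≤9, fees 12≤18, volatility 14.0≤15.1).
S4: not dominated.
S5: dominated by S2 (max drawdown 20≤47, fees 31≤101, volatility 23.4≤27.0).
S6: dominated by S4 (max drawdown 9≤31, fees 12≤77, volatility 14.0≤14.6).
S7: not dominated.
S8: not dominated (best volatility).
S9: dominated by S3 (max drawdown 9≤29, fees 18≤58, volatility 15.1≤23.2).
S10: not dominated.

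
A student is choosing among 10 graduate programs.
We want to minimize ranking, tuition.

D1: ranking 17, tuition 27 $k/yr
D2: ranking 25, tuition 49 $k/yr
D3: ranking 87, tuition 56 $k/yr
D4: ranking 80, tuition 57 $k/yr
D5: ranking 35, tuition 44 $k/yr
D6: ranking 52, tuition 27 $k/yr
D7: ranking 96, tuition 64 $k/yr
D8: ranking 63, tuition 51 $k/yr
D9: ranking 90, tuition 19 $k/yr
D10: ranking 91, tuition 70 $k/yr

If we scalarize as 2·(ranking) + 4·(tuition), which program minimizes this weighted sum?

D1: 2·17 + 4·27 = 142
D2: 2·25 + 4·49 = 246
D3: 2·87 + 4·56 = 398
D4: 2·80 + 4·57 = 388
D5: 2·35 + 4·44 = 246
D6: 2·52 + 4·27 = 212
D7: 2·96 + 4·64 = 448
D8: 2·63 + 4·51 = 330
D9: 2·90 + 4·19 = 256
D10: 2·91 + 4·70 = 462
Lowest: D1 at 142.

D1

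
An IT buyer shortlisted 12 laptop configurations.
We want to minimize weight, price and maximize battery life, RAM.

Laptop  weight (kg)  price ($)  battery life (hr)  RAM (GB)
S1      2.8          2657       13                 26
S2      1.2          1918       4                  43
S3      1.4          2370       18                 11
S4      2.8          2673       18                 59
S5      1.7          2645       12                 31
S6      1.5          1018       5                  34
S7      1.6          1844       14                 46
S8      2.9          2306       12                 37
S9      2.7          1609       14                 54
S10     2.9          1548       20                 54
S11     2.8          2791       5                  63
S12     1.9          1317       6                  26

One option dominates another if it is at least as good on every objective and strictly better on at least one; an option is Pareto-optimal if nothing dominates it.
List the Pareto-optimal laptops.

S2, S3, S4, S6, S7, S9, S10, S11, S12

S1: dominated by S7 (weight 1.6≤2.8, price 1844≤2657, battery life 14≥13, RAM 46≥26).
S2: not dominated (best weight).
S3: not dominated.
S4: not dominated.
S5: dominated by S7 (weight 1.6≤1.7, price 1844≤2645, battery life 14≥12, RAM 46≥31).
S6: not dominated (best price).
S7: not dominated.
S8: dominated by S7 (weight 1.6≤2.9, price 1844≤2306, battery life 14≥12, RAM 46≥37).
S9: not dominated.
S10: not dominated (best battery life).
S11: not dominated (best RAM).
S12: not dominated.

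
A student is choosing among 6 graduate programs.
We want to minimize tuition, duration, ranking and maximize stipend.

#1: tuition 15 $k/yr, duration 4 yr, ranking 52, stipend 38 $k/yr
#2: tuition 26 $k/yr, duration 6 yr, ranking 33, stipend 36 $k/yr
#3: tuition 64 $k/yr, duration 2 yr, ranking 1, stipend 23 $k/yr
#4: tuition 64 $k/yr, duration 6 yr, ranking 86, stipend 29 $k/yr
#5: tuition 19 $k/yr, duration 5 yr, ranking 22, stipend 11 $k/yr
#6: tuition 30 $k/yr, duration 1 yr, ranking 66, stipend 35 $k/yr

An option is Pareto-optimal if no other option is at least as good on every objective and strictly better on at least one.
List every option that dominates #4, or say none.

#1: tuition 15≤64, duration 4≤6, ranking 52≤86, stipend 38≥29 — dominates #4.
#2: tuition 26≤64, duration 6≤6, ranking 33≤86, stipend 36≥29 — dominates #4.
#6: tuition 30≤64, duration 1≤6, ranking 66≤86, stipend 35≥29 — dominates #4.
Others (#3, #5) are each worse than #4 on at least one objective.

#1, #2, #6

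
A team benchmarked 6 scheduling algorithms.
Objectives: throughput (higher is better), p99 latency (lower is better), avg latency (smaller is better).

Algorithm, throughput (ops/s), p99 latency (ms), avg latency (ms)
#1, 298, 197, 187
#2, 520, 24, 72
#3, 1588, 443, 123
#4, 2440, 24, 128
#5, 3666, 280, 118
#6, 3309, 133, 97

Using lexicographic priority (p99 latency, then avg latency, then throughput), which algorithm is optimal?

#2

First minimize p99 latency: best is 24, kept {#2, #4}.
Then minimize avg latency: best is 72, kept {#2}.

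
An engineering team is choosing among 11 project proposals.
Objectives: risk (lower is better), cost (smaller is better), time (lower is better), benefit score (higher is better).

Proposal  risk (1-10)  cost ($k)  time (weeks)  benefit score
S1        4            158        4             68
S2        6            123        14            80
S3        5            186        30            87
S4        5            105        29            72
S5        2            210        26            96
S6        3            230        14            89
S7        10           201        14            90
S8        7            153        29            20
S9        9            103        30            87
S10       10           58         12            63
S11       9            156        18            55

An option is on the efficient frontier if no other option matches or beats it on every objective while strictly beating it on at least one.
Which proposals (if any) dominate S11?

S2: risk 6≤9, cost 123≤156, time 14≤18, benefit score 80≥55 — dominates S11.
Others (S1, S3, S4, S5, S6, S7, S8, S9, S10) are each worse than S11 on at least one objective.

S2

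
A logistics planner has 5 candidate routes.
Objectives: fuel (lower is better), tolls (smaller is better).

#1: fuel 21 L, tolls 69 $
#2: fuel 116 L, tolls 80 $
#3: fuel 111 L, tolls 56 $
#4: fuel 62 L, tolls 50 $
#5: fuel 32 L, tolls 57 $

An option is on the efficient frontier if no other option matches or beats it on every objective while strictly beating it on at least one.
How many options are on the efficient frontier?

#1: not dominated (best fuel).
#2: dominated by #1 (fuel 21≤116, tolls 69≤80).
#3: dominated by #4 (fuel 62≤111, tolls 50≤56).
#4: not dominated (best tolls).
#5: not dominated.
Pareto-optimal: #1, #4, #5 → 3.

3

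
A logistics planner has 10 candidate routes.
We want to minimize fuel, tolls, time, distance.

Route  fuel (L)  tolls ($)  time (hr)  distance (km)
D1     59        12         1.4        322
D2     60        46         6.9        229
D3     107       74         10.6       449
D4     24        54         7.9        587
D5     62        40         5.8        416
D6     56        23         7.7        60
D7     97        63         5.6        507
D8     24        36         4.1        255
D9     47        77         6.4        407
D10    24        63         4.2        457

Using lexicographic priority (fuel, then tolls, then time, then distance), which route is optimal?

D8

First minimize fuel: best is 24, kept {D4, D8, D10}.
Then minimize tolls: best is 36, kept {D8}.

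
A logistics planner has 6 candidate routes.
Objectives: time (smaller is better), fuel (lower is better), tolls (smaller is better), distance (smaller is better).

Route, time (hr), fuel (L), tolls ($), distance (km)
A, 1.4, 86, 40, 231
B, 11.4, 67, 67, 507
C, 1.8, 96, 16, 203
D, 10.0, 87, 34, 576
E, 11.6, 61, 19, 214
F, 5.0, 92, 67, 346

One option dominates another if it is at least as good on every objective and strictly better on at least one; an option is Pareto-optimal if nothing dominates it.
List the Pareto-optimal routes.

A, B, C, D, E

A: not dominated (best time).
B: not dominated.
C: not dominated (best tolls).
D: not dominated.
E: not dominated (best fuel).
F: dominated by A (time 1.4≤5.0, fuel 86≤92, tolls 40≤67, distance 231≤346).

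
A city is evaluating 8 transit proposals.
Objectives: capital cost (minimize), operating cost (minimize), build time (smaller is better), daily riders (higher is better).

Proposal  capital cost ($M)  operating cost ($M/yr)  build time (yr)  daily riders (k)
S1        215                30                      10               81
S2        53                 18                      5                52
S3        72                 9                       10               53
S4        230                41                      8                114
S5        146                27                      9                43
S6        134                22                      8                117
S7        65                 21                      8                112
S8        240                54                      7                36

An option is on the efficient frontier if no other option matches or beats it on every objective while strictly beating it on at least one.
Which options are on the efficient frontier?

S2, S3, S6, S7

S1: dominated by S6 (capital cost 134≤215, operating cost 22≤30, build time 8≤10, daily riders 117≥81).
S2: not dominated (best capital cost).
S3: not dominated (best operating cost).
S4: dominated by S6 (capital cost 134≤230, operating cost 22≤41, build time 8≤8, daily riders 117≥114).
S5: dominated by S2 (capital cost 53≤146, operating cost 18≤27, build time 5≤9, daily riders 52≥43).
S6: not dominated (best daily riders).
S7: not dominated.
S8: dominated by S2 (capital cost 53≤240, operating cost 18≤54, build time 5≤7, daily riders 52≥36).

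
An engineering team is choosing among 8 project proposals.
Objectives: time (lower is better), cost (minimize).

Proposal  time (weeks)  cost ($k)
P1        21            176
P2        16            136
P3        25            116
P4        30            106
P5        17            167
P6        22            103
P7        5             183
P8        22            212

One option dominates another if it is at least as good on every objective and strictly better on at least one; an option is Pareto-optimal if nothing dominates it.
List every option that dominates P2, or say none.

none

P1: worse on time (21 vs 16).
P3: worse on time (25 vs 16).
P4: worse on time (30 vs 16).
P5: worse on time (17 vs 16).
P6: worse on time (22 vs 16).
P7: worse on cost (183 vs 136).
P8: worse on time (22 vs 16).
No option dominates P2.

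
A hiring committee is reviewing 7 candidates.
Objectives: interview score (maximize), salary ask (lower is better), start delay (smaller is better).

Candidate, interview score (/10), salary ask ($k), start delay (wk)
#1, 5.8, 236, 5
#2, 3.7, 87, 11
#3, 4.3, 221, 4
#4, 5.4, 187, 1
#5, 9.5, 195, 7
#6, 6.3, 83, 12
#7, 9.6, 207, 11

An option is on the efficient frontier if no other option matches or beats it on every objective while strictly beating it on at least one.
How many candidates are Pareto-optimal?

6

#1: not dominated.
#2: not dominated.
#3: dominated by #4 (interview score 5.4≥4.3, salary ask 187≤221, start delay 1≤4).
#4: not dominated (best start delay).
#5: not dominated.
#6: not dominated (best salary ask).
#7: not dominated (best interview score).
Pareto-optimal: #1, #2, #4, #5, #6, #7 → 6.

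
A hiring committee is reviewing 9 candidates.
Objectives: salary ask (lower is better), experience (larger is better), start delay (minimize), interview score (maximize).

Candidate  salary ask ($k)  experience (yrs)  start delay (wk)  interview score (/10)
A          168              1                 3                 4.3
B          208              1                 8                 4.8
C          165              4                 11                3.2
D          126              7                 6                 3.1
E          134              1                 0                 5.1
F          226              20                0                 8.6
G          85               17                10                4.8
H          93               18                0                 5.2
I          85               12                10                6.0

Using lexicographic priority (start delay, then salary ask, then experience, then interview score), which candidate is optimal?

H

First minimize start delay: best is 0, kept {E, F, H}.
Then minimize salary ask: best is 93, kept {H}.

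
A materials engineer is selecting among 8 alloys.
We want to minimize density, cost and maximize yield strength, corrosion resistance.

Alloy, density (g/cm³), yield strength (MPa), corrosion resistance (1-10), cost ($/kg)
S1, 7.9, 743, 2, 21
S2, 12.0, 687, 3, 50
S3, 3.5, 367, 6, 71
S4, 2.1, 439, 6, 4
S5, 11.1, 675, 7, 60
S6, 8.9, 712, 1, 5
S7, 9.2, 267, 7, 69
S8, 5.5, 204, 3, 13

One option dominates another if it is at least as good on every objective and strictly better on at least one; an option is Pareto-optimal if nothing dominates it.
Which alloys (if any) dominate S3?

S4

S4: density 2.1≤3.5, yield strength 439≥367, corrosion resistance 6≥6, cost 4≤71 — dominates S3.
Others (S1, S2, S5, S6, S7, S8) are each worse than S3 on at least one objective.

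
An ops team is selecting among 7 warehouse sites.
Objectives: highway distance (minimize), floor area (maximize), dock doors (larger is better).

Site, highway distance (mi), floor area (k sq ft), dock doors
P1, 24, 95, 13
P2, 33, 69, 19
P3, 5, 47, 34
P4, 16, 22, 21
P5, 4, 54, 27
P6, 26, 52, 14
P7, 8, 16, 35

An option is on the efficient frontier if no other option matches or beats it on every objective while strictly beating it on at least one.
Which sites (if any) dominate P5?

P1: worse on highway distance (24 vs 4).
P2: worse on highway distance (33 vs 4).
P3: worse on highway distance (5 vs 4).
P4: worse on highway distance (16 vs 4).
P6: worse on highway distance (26 vs 4).
P7: worse on highway distance (8 vs 4).
No option dominates P5.

none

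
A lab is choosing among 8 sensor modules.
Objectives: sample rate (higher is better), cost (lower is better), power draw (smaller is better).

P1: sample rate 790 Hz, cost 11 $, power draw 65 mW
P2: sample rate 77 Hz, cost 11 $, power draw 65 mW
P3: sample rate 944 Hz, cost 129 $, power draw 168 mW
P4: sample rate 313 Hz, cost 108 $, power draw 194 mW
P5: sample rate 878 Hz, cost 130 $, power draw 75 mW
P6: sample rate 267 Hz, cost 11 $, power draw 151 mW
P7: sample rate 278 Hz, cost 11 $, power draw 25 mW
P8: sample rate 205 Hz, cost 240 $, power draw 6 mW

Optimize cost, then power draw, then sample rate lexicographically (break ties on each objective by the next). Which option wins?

First minimize cost: best is 11, kept {P1, P2, P6, P7}.
Then minimize power draw: best is 25, kept {P7}.

P7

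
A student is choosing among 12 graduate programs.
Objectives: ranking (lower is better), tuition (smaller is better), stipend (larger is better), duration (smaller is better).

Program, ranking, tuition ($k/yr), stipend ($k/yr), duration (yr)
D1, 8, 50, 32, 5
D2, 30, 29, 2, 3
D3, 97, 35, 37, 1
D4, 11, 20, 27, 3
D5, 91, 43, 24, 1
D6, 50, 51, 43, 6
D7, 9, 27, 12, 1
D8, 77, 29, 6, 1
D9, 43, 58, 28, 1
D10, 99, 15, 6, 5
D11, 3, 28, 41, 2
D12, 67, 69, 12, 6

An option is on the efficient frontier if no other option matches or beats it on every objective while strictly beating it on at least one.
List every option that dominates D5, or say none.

none

D1: worse on tuition (50 vs 43).
D2: worse on stipend (2 vs 24).
D3: worse on ranking (97 vs 91).
D4: worse on duration (3 vs 1).
D6: worse on tuition (51 vs 43).
D7: worse on stipend (12 vs 24).
D8: worse on stipend (6 vs 24).
D9: worse on tuition (58 vs 43).
D10: worse on ranking (99 vs 91).
D11: worse on duration (2 vs 1).
D12: worse on tuition (69 vs 43).
No option dominates D5.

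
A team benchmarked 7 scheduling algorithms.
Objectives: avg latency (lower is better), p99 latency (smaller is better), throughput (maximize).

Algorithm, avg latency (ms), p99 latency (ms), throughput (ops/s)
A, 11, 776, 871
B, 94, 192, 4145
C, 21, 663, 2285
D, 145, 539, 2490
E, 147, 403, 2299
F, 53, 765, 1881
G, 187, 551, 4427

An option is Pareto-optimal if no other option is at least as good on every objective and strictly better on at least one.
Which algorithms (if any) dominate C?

A: worse on p99 latency (776 vs 663).
B: worse on avg latency (94 vs 21).
D: worse on avg latency (145 vs 21).
E: worse on avg latency (147 vs 21).
F: worse on avg latency (53 vs 21).
G: worse on avg latency (187 vs 21).
No option dominates C.

none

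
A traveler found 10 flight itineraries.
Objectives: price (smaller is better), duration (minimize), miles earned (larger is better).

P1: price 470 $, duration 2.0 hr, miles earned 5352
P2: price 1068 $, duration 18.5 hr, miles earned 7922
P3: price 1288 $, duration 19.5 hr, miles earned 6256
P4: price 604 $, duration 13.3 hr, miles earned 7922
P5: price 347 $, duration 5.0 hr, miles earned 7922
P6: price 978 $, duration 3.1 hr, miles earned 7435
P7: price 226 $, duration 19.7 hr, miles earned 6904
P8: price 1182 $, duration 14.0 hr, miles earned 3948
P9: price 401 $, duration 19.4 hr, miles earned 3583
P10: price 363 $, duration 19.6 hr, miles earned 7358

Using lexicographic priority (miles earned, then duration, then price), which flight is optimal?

First maximize miles earned: best is 7922, kept {P2, P4, P5}.
Then minimize duration: best is 5.0, kept {P5}.

P5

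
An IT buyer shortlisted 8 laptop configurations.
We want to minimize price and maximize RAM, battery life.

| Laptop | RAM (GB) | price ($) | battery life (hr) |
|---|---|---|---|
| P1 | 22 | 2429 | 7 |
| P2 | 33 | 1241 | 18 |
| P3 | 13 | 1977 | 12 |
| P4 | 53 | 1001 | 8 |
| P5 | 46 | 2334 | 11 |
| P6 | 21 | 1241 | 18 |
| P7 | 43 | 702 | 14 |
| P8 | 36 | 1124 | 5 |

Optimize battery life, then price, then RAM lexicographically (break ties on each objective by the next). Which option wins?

First maximize battery life: best is 18, kept {P2, P6}.
Then minimize price: best is 1241, kept {P2, P6}.
Then maximize RAM: best is 33, kept {P2}.

P2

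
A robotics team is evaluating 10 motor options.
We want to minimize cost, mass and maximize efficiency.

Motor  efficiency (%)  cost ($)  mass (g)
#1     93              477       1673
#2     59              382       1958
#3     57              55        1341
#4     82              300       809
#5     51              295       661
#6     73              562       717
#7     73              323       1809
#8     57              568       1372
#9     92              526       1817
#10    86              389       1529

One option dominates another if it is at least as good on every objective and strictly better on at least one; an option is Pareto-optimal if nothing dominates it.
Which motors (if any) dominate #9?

#1: efficiency 93≥92, cost 477≤526, mass 1673≤1817 — dominates #9.
Others (#2, #3, #4, #5, #6, #7, #8, #10) are each worse than #9 on at least one objective.

#1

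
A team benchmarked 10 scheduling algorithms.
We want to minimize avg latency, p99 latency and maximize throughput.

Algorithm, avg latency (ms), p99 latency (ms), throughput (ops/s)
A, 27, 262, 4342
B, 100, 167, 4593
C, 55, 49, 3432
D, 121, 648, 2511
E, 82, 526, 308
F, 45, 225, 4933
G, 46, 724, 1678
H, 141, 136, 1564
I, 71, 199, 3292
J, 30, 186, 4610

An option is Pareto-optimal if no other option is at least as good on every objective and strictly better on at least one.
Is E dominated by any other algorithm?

Yes

A vs E: avg latency 27≤82, p99 latency 262≤526, throughput 4342≥308 — A is at least as good on every objective and strictly better on at least one, so A dominates E.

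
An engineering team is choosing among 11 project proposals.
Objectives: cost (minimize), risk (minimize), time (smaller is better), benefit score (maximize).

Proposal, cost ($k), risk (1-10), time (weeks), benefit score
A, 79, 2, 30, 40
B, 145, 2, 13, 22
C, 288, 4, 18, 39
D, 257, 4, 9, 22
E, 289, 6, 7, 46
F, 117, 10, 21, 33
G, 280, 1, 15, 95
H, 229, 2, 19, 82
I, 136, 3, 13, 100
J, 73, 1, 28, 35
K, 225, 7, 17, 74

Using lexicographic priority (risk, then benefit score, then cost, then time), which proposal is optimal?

First minimize risk: best is 1, kept {G, J}.
Then maximize benefit score: best is 95, kept {G}.

G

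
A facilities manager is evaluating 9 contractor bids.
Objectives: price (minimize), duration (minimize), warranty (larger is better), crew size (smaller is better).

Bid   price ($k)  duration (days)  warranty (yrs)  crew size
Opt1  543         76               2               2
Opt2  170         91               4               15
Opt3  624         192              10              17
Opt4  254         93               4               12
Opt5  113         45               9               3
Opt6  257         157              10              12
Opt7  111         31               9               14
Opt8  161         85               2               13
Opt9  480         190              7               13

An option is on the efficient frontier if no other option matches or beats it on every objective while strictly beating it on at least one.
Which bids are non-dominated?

Opt1, Opt5, Opt6, Opt7

Opt1: not dominated (best crew size).
Opt2: dominated by Opt5 (price 113≤170, duration 45≤91, warranty 9≥4, crew size 3≤15).
Opt3: dominated by Opt6 (price 257≤624, duration 157≤192, warranty 10≥10, crew size 12≤17).
Opt4: dominated by Opt5 (price 113≤254, duration 45≤93, warranty 9≥4, crew size 3≤12).
Opt5: not dominated.
Opt6: not dominated.
Opt7: not dominated (best price).
Opt8: dominated by Opt5 (price 113≤161, duration 45≤85, warranty 9≥2, crew size 3≤13).
Opt9: dominated by Opt5 (price 113≤480, duration 45≤190, warranty 9≥7, crew size 3≤13).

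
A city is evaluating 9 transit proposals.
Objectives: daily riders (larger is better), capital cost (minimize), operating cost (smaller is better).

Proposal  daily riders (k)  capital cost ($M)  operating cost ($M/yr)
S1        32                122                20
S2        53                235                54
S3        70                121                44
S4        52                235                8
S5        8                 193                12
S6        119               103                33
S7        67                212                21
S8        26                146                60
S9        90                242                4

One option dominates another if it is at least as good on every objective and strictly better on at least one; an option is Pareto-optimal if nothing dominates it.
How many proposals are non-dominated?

S1: not dominated.
S2: dominated by S3 (daily riders 70≥53, capital cost 121≤235, operating cost 44≤54).
S3: dominated by S6 (daily riders 119≥70, capital cost 103≤121, operating cost 33≤44).
S4: not dominated.
S5: not dominated.
S6: not dominated (best daily riders).
S7: not dominated.
S8: dominated by S1 (daily riders 32≥26, capital cost 122≤146, operating cost 20≤60).
S9: not dominated (best operating cost).
Pareto-optimal: S1, S4, S5, S6, S7, S9 → 6.

6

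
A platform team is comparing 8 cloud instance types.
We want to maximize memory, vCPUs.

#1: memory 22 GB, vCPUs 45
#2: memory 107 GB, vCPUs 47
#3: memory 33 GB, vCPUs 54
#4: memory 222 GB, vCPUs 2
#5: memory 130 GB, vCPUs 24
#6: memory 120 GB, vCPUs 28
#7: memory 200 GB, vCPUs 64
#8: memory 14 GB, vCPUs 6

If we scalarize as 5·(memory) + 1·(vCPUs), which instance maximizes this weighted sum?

#4

#1: 5·22 + 1·45 = 155
#2: 5·107 + 1·47 = 582
#3: 5·33 + 1·54 = 219
#4: 5·222 + 1·2 = 1112
#5: 5·130 + 1·24 = 674
#6: 5·120 + 1·28 = 628
#7: 5·200 + 1·64 = 1064
#8: 5·14 + 1·6 = 76
Highest: #4 at 1112.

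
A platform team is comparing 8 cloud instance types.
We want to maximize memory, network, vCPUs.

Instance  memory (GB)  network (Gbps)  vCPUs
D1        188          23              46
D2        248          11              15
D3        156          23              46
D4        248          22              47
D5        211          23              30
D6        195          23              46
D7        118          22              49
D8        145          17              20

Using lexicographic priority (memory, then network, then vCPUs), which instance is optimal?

First maximize memory: best is 248, kept {D2, D4}.
Then maximize network: best is 22, kept {D4}.

D4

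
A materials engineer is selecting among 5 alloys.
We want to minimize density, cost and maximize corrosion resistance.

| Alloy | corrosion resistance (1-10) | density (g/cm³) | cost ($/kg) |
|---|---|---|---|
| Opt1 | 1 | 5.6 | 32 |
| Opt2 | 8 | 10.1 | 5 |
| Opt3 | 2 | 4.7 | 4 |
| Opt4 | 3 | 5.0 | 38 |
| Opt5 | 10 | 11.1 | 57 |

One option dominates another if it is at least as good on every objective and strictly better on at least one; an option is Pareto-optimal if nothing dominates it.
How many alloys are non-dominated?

4

Opt1: dominated by Opt3 (corrosion resistance 2≥1, density 4.7≤5.6, cost 4≤32).
Opt2: not dominated.
Opt3: not dominated (best density).
Opt4: not dominated.
Opt5: not dominated (best corrosion resistance).
Pareto-optimal: Opt2, Opt3, Opt4, Opt5 → 4.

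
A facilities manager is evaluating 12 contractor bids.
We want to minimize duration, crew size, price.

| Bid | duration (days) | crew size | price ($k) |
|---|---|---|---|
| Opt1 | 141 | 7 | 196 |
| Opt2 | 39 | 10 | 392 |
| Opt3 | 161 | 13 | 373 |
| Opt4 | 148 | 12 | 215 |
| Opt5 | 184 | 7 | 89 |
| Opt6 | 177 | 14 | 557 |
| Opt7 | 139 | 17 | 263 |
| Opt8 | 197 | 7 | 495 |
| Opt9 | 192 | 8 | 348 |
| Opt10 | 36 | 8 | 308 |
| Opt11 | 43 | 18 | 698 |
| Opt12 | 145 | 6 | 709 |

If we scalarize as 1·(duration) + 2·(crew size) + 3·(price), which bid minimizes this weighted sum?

Opt1: 1·141 + 2·7 + 3·196 = 743
Opt2: 1·39 + 2·10 + 3·392 = 1235
Opt3: 1·161 + 2·13 + 3·373 = 1306
Opt4: 1·148 + 2·12 + 3·215 = 817
Opt5: 1·184 + 2·7 + 3·89 = 465
Opt6: 1·177 + 2·14 + 3·557 = 1876
Opt7: 1·139 + 2·17 + 3·263 = 962
Opt8: 1·197 + 2·7 + 3·495 = 1696
Opt9: 1·192 + 2·8 + 3·348 = 1252
Opt10: 1·36 + 2·8 + 3·308 = 976
Opt11: 1·43 + 2·18 + 3·698 = 2173
Opt12: 1·145 + 2·6 + 3·709 = 2284
Lowest: Opt5 at 465.

Opt5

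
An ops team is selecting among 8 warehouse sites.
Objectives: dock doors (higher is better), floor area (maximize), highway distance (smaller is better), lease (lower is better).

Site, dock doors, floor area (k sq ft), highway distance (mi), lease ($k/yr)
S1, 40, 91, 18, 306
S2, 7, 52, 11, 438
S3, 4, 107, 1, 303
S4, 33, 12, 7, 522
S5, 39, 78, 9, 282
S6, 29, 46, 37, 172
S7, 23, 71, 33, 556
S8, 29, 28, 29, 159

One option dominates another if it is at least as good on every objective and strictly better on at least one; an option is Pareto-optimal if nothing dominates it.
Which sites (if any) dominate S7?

S1, S5

S1: dock doors 40≥23, floor area 91≥71, highway distance 18≤33, lease 306≤556 — dominates S7.
S5: dock doors 39≥23, floor area 78≥71, highway distance 9≤33, lease 282≤556 — dominates S7.
Others (S2, S3, S4, S6, S8) are each worse than S7 on at least one objective.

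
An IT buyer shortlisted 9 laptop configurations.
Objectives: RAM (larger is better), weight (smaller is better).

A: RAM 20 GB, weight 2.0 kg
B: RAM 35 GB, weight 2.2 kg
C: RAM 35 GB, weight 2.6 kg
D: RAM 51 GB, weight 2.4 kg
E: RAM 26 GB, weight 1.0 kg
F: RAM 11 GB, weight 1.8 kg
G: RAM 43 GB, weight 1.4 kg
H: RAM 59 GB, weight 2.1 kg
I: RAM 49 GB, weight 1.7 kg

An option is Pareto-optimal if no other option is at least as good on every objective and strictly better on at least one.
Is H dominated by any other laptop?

A: worse on RAM (20 vs 59).
B: worse on RAM (35 vs 59).
C: worse on RAM (35 vs 59).
D: worse on RAM (51 vs 59).
E: worse on RAM (26 vs 59).
F: worse on RAM (11 vs 59).
G: worse on RAM (43 vs 59).
I: worse on RAM (49 vs 59).
No option is at least as good as H on every objective and strictly better on one.

No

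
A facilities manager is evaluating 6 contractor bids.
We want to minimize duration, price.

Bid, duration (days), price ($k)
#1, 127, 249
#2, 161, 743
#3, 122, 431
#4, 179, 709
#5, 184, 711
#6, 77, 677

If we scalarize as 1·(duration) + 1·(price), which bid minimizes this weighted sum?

#1

#1: 1·127 + 1·249 = 376
#2: 1·161 + 1·743 = 904
#3: 1·122 + 1·431 = 553
#4: 1·179 + 1·709 = 888
#5: 1·184 + 1·711 = 895
#6: 1·77 + 1·677 = 754
Lowest: #1 at 376.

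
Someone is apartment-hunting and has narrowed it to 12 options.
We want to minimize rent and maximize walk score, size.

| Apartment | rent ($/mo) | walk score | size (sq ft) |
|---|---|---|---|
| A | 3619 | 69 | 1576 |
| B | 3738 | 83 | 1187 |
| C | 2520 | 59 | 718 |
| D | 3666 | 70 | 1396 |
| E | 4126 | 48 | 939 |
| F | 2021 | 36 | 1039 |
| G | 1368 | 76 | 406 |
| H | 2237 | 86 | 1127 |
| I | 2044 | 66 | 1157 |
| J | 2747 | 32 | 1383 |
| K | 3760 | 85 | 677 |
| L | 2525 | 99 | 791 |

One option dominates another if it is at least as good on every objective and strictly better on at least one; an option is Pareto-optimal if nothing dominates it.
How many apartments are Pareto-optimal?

A: not dominated (best size).
B: not dominated.
C: dominated by H (rent 2237≤2520, walk score 86≥59, size 1127≥718).
D: not dominated.
E: dominated by A (rent 3619≤4126, walk score 69≥48, size 1576≥939).
F: not dominated.
G: not dominated (best rent).
H: not dominated.
I: not dominated.
J: not dominated.
K: dominated by H (rent 2237≤3760, walk score 86≥85, size 1127≥677).
L: not dominated (best walk score).
Pareto-optimal: A, B, D, F, G, H, I, J, L → 9.

9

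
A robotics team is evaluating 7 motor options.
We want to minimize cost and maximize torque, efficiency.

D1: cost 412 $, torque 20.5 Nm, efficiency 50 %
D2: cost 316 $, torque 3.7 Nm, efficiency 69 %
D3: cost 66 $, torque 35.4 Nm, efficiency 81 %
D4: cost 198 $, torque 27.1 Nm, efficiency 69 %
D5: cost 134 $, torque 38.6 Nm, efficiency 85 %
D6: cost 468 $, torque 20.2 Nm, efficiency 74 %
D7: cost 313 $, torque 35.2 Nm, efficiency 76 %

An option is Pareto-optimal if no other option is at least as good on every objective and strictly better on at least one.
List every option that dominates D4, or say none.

D3, D5

D3: cost 66≤198, torque 35.4≥27.1, efficiency 81≥69 — dominates D4.
D5: cost 134≤198, torque 38.6≥27.1, efficiency 85≥69 — dominates D4.
Others (D1, D2, D6, D7) are each worse than D4 on at least one objective.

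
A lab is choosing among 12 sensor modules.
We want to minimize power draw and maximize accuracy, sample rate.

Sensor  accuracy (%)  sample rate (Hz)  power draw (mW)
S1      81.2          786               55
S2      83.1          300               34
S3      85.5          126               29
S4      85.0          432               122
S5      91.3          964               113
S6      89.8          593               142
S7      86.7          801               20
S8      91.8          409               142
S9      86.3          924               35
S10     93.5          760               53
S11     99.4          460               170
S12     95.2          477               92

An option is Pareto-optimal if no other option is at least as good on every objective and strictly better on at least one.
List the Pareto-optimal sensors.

S1: dominated by S7 (accuracy 86.7≥81.2, sample rate 801≥786, power draw 20≤55).
S2: dominated by S7 (accuracy 86.7≥83.1, sample rate 801≥300, power draw 20≤34).
S3: dominated by S7 (accuracy 86.7≥85.5, sample rate 801≥126, power draw 20≤29).
S4: dominated by S5 (accuracy 91.3≥85.0, sample rate 964≥432, power draw 113≤122).
S5: not dominated (best sample rate).
S6: dominated by S5 (accuracy 91.3≥89.8, sample rate 964≥593, power draw 113≤142).
S7: not dominated (best power draw).
S8: dominated by S10 (accuracy 93.5≥91.8, sample rate 760≥409, power draw 53≤142).
S9: not dominated.
S10: not dominated.
S11: not dominated (best accuracy).
S12: not dominated.

S5, S7, S9, S10, S11, S12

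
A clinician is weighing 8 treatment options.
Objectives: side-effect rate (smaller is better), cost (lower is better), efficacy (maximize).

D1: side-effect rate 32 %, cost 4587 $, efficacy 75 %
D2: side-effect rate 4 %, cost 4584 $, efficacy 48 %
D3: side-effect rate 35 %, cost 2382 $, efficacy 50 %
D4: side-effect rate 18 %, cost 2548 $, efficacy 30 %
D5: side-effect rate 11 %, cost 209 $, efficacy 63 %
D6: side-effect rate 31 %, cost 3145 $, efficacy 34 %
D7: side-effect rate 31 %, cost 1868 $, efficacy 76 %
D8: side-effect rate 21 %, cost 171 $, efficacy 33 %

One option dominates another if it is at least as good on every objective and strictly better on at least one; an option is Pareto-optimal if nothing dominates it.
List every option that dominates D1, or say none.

D7

D7: side-effect rate 31≤32, cost 1868≤4587, efficacy 76≥75 — dominates D1.
Others (D2, D3, D4, D5, D6, D8) are each worse than D1 on at least one objective.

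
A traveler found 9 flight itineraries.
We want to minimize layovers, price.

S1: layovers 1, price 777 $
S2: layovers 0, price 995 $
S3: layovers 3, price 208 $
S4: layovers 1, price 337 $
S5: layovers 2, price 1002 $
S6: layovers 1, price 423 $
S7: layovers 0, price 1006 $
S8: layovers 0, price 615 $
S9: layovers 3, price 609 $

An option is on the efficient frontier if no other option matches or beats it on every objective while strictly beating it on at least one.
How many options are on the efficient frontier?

3

S1: dominated by S4 (layovers 1≤1, price 337≤777).
S2: dominated by S8 (layovers 0≤0, price 615≤995).
S3: not dominated (best price).
S4: not dominated.
S5: dominated by S1 (layovers 1≤2, price 777≤1002).
S6: dominated by S4 (layovers 1≤1, price 337≤423).
S7: dominated by S2 (layovers 0≤0, price 995≤1006).
S8: not dominated.
S9: dominated by S3 (layovers 3≤3, price 208≤609).
Pareto-optimal: S3, S4, S8 → 3.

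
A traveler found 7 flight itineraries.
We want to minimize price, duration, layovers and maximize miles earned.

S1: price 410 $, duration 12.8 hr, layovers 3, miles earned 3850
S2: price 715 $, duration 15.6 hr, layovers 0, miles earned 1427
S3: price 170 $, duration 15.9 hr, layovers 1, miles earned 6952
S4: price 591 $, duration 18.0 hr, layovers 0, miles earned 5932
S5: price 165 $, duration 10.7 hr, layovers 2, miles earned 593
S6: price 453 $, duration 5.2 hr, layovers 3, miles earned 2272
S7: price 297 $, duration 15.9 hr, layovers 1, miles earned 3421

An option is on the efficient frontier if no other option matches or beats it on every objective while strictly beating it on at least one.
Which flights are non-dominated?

S1: not dominated.
S2: not dominated.
S3: not dominated (best miles earned).
S4: not dominated.
S5: not dominated (best price).
S6: not dominated (best duration).
S7: dominated by S3 (price 170≤297, duration 15.9≤15.9, layovers 1≤1, miles earned 6952≥3421).

S1, S2, S3, S4, S5, S6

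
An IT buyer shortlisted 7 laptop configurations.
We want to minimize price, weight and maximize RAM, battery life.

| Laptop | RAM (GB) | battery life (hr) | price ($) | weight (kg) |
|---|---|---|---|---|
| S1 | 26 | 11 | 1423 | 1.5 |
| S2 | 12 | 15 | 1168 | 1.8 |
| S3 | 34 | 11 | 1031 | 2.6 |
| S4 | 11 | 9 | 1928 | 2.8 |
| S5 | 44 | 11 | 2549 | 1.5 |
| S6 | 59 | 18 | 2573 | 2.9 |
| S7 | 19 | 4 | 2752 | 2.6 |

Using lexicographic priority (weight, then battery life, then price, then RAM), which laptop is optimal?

First minimize weight: best is 1.5, kept {S1, S5}.
Then maximize battery life: best is 11, kept {S1, S5}.
Then minimize price: best is 1423, kept {S1}.

S1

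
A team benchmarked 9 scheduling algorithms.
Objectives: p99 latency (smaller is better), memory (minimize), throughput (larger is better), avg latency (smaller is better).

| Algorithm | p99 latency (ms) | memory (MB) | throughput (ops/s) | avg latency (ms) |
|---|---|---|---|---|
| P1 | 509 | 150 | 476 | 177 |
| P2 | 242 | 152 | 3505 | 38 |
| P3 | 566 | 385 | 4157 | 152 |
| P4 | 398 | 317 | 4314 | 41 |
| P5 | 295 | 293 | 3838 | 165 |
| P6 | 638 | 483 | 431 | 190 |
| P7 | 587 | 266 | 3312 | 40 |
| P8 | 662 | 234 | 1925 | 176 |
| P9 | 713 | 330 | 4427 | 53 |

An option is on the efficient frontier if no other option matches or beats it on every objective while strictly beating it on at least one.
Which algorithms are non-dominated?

P1: not dominated (best memory).
P2: not dominated (best p99 latency).
P3: dominated by P4 (p99 latency 398≤566, memory 317≤385, throughput 4314≥4157, avg latency 41≤152).
P4: not dominated.
P5: not dominated.
P6: dominated by P1 (p99 latency 509≤638, memory 150≤483, throughput 476≥431, avg latency 177≤190).
P7: dominated by P2 (p99 latency 242≤587, memory 152≤266, throughput 3505≥3312, avg latency 38≤40).
P8: dominated by P2 (p99 latency 242≤662, memory 152≤234, throughput 3505≥1925, avg latency 38≤176).
P9: not dominated (best throughput).

P1, P2, P4, P5, P9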